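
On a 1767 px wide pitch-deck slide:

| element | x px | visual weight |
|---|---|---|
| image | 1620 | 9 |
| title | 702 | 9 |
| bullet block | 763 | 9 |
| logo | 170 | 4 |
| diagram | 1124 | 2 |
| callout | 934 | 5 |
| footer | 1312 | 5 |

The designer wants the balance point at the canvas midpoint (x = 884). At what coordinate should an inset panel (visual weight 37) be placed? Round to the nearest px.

x ≈ 778

With the inset panel, Σw becomes 9 + 9 + 9 + 4 + 2 + 5 + 5 + 37 = 80.
x: need Σw·x = 80·884 = 70720. Existing = 9·1620 + 9·702 + 9·763 + 4·170 + 2·1124 + 5·934 + 5·1312 = 41923. Remainder 28797 / 37 ≈ 778.30.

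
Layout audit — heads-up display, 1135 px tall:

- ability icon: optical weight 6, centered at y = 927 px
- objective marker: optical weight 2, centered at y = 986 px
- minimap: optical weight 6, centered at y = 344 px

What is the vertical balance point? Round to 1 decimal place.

y ≈ 685.6

Weights sum to 6 + 2 + 6 = 14.
y-moment: 6·927 + 2·986 + 6·344 = 9598; centroid 9598/14 ≈ 685.57.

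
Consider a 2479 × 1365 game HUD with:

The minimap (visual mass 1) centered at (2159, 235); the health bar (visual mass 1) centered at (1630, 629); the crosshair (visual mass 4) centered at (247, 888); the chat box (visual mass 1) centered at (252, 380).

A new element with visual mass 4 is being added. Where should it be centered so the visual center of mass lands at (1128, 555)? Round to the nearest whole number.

With the new element, Σw becomes 1 + 1 + 4 + 1 + 4 = 11.
Along x: (5029 + 4·x) / 11 = 1128 (existing moment 1·2159 + 1·1630 + 4·247 + 1·252 = 5029) ⇒ x = (12408 − 5029) / 4 ≈ 1844.75.
Along y: (4796 + 4·y) / 11 = 555 (existing moment 1·235 + 1·629 + 4·888 + 1·380 = 4796) ⇒ y = (6105 − 4796) / 4 ≈ 327.25.

(1845, 327)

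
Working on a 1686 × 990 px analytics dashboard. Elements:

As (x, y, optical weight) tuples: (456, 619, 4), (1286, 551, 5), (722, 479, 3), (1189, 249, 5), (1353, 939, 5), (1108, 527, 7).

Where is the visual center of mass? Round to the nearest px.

Weights sum to 4 + 5 + 3 + 5 + 5 + 7 = 29.
x: moment 30886 / weight 29 ≈ 1065.03
y: moment 16297 / weight 29 ≈ 561.97

(1065, 562)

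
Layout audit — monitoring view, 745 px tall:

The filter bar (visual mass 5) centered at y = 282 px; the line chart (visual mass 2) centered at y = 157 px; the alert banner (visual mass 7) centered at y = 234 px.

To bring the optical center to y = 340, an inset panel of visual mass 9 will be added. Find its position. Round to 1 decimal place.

New total weight: (5 + 2 + 7) + 9 = 23.
y: need Σw·y = 23·340 = 7820. Existing = 5·282 + 2·157 + 7·234 = 3362. Remainder 4458 / 9 ≈ 495.33.

y ≈ 495.3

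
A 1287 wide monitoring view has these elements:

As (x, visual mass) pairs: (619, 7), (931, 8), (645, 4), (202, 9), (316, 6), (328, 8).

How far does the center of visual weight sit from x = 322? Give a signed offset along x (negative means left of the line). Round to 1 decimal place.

≈ 170.8

Weights sum to 7 + 8 + 4 + 9 + 6 + 8 = 42.
x: (7·619 + 8·931 + 4·645 + 9·202 + 6·316 + 8·328) / 42 = 20699 / 42 ≈ 492.83
Offset from x = 322: 492.83 − 322 ≈ 170.83.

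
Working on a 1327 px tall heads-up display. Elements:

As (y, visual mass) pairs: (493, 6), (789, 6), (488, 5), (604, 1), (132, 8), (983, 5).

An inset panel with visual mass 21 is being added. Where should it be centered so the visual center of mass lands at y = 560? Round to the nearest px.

y ≈ 591

After adding the inset panel, total weight = 6 + 6 + 5 + 1 + 8 + 5 + 21 = 52.
Along y: (16707 + 21·y) / 52 = 560 (existing moment 6·493 + 6·789 + 5·488 + 1·604 + 8·132 + 5·983 = 16707) ⇒ y = (29120 − 16707) / 21 ≈ 591.10.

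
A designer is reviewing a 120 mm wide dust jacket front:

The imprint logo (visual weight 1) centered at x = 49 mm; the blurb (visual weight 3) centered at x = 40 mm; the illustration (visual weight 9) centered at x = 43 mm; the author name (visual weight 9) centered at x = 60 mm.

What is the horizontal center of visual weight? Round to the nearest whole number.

x ≈ 50

Weights sum to 1 + 3 + 9 + 9 = 22.
x-moment: 1·49 + 3·40 + 9·43 + 9·60 = 1096; centroid 1096/22 ≈ 49.82.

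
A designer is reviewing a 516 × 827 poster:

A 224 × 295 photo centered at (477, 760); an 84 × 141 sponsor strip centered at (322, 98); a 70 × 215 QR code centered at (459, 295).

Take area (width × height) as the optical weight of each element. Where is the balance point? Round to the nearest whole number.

Areas → weights: photo 224·295 = 66080, sponsor strip 84·141 = 11844, QR code 70·215 = 15050; Σw = 92974.
x-moment: 66080·477 + 11844·322 + 15050·459 = 42241878; centroid 42241878/92974 ≈ 454.34.
y-moment: 66080·760 + 11844·98 + 15050·295 = 55821262; centroid 55821262/92974 ≈ 600.40.

(454, 600)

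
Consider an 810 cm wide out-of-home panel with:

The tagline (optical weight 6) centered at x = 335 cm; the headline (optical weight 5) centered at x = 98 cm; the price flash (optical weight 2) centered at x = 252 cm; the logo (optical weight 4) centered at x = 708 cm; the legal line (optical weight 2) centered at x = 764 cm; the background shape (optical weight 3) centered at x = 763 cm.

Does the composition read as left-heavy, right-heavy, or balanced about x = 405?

Total weight = 6 + 5 + 2 + 4 + 2 + 3 = 22.
x: (6·335 + 5·98 + 2·252 + 4·708 + 2·764 + 3·763) / 22 = 9653 / 22 ≈ 438.77
Since 438.8 is right of 405, the composition reads right-heavy.

right-heavy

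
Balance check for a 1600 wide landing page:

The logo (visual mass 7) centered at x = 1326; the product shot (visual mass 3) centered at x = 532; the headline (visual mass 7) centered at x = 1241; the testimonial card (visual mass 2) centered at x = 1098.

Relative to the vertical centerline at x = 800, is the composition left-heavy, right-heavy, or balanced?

Σw = 7 + 3 + 7 + 2 = 19.
Σw·x = 7·1326 + 3·532 + 7·1241 + 2·1098 = 21761, so x̄ = 21761/19 ≈ 1145.32.
1145.3 lies right of the midline 800, so the layout is right-heavy.

right-heavy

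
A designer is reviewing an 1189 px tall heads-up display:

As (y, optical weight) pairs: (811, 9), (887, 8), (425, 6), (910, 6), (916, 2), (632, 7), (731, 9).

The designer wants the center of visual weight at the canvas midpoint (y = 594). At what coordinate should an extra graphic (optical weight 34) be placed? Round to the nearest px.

y ≈ 379

After adding the extra graphic, total weight = 9 + 8 + 6 + 6 + 2 + 7 + 9 + 34 = 81.
Along y: (35240 + 34·y) / 81 = 594 (existing moment 9·811 + 8·887 + 6·425 + 6·910 + 2·916 + 7·632 + 9·731 = 35240) ⇒ y = (48114 − 35240) / 34 ≈ 378.65.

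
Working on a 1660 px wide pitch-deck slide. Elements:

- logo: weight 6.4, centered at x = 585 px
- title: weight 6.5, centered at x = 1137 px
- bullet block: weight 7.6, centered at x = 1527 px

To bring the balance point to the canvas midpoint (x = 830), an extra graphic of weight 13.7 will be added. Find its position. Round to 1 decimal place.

x ≈ 412.1

After adding the extra graphic, total weight = 6.4 + 6.5 + 7.6 + 13.7 = 34.2.
x: need Σw·x = 34.2·830 = 28386.0. Existing = 6.4·585 + 6.5·1137 + 7.6·1527 = 22739.7. Remainder 5646.3 / 13.7 ≈ 412.14.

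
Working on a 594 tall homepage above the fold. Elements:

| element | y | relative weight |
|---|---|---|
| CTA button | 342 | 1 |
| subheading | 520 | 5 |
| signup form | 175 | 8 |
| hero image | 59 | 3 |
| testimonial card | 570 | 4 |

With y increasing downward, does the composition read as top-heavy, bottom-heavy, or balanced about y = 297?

Total weight = 1 + 5 + 8 + 3 + 4 = 21.
Σw·y = 1·342 + 5·520 + 8·175 + 3·59 + 4·570 = 6799, so ȳ = 6799/21 ≈ 323.76.
323.8 lies below (larger y than) the midline 297, so the layout is bottom-heavy.

bottom-heavy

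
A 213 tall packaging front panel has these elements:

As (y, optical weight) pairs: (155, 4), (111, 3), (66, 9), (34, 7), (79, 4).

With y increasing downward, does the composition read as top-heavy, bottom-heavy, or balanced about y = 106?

top-heavy

Σw = 4 + 3 + 9 + 7 + 4 = 27.
y: (4·155 + 3·111 + 9·66 + 7·34 + 4·79) / 27 = 2101 / 27 ≈ 77.81
77.8 lies above (smaller y than) the midline 106, so the layout is top-heavy.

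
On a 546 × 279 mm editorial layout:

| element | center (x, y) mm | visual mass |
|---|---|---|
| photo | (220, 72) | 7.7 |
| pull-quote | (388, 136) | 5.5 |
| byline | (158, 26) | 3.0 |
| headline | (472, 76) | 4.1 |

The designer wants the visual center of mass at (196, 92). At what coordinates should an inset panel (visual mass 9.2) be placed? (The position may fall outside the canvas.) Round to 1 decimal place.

After adding the inset panel, total weight = 7.7 + 5.5 + 3.0 + 4.1 + 9.2 = 29.5.
Along x: (6237.2 + 9.2·x) / 29.5 = 196 (existing moment 7.7·220 + 5.5·388 + 3.0·158 + 4.1·472 = 6237.2) ⇒ x = (5782.0 − 6237.2) / 9.2 ≈ -49.48.
Along y: (1692.0 + 9.2·y) / 29.5 = 92 (existing moment 7.7·72 + 5.5·136 + 3.0·26 + 4.1·76 = 1692.0) ⇒ y = (2714.0 − 1692.0) / 9.2 ≈ 111.09.

(-49.5, 111.1)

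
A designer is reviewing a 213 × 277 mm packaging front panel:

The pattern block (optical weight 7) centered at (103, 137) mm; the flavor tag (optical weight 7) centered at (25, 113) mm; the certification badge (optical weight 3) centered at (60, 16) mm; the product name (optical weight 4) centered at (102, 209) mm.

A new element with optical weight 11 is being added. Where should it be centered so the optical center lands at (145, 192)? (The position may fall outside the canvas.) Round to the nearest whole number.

New total weight: (7 + 7 + 3 + 4) + 11 = 32.
x: target moment 32×145 = 4640; current 7·103 + 7·25 + 3·60 + 4·102 = 1484; the new element supplies 3156, so x = 3156/11 ≈ 286.91.
y: target moment 32×192 = 6144; current 7·137 + 7·113 + 3·16 + 4·209 = 2634; the new element supplies 3510, so y = 3510/11 ≈ 319.09.

(287, 319)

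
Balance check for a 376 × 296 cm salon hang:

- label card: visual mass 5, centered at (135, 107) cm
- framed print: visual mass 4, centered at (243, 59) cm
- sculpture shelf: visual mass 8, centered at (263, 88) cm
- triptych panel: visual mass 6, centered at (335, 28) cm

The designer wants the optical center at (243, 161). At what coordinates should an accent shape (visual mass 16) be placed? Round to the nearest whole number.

New total weight: (5 + 4 + 8 + 6) + 16 = 39.
x: need Σw·x = 39·243 = 9477. Existing = 5·135 + 4·243 + 8·263 + 6·335 = 5761. Remainder 3716 / 16 ≈ 232.25.
y: need Σw·y = 39·161 = 6279. Existing = 5·107 + 4·59 + 8·88 + 6·28 = 1643. Remainder 4636 / 16 ≈ 289.75.

(232, 290)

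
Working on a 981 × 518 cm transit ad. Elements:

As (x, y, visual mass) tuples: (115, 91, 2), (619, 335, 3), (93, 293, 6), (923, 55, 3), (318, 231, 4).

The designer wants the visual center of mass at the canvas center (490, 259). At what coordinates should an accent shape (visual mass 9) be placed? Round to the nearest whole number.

After adding the accent shape, total weight = 2 + 3 + 6 + 3 + 4 + 9 = 27.
x: target moment 27×490 = 13230; current 2·115 + 3·619 + 6·93 + 3·923 + 4·318 = 6686; the accent shape supplies 6544, so x = 6544/9 ≈ 727.11.
y: target moment 27×259 = 6993; current 2·91 + 3·335 + 6·293 + 3·55 + 4·231 = 4034; the accent shape supplies 2959, so y = 2959/9 ≈ 328.78.

(727, 329)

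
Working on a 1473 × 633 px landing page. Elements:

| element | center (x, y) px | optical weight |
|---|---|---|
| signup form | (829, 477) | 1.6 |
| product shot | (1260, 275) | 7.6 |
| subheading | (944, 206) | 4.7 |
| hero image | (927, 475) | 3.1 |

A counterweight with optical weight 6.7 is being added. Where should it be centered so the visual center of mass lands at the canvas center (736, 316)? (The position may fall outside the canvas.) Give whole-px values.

New total weight: (1.6 + 7.6 + 4.7 + 3.1) + 6.7 = 23.7.
Along x: (18212.9 + 6.7·x) / 23.7 = 736 (existing moment 1.6·829 + 7.6·1260 + 4.7·944 + 3.1·927 = 18212.9) ⇒ x = (17443.2 − 18212.9) / 6.7 ≈ -114.88.
Along y: (5293.9 + 6.7·y) / 23.7 = 316 (existing moment 1.6·477 + 7.6·275 + 4.7·206 + 3.1·475 = 5293.9) ⇒ y = (7489.2 − 5293.9) / 6.7 ≈ 327.66.

(-115, 328)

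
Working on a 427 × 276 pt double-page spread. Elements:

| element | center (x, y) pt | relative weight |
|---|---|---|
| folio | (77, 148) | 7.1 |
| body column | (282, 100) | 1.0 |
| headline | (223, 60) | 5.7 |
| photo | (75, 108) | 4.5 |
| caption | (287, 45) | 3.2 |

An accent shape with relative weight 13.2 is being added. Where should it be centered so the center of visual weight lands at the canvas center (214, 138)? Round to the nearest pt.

(308, 202)

After adding the accent shape, total weight = 7.1 + 1.0 + 5.7 + 4.5 + 3.2 + 13.2 = 34.7.
Along x: (3355.7 + 13.2·x) / 34.7 = 214 (existing moment 7.1·77 + 1.0·282 + 5.7·223 + 4.5·75 + 3.2·287 = 3355.7) ⇒ x = (7425.8 − 3355.7) / 13.2 ≈ 308.34.
Along y: (2122.8 + 13.2·y) / 34.7 = 138 (existing moment 7.1·148 + 1.0·100 + 5.7·60 + 4.5·108 + 3.2·45 = 2122.8) ⇒ y = (4788.6 − 2122.8) / 13.2 ≈ 201.95.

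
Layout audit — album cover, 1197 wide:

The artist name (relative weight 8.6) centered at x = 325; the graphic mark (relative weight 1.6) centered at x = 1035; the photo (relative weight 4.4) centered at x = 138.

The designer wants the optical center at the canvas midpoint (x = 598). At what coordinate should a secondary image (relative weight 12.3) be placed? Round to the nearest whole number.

x ≈ 897

After adding the secondary image, total weight = 8.6 + 1.6 + 4.4 + 12.3 = 26.9.
x: need Σw·x = 26.9·598 = 16086.2. Existing = 8.6·325 + 1.6·1035 + 4.4·138 = 5058.2. Remainder 11028.0 / 12.3 ≈ 896.59.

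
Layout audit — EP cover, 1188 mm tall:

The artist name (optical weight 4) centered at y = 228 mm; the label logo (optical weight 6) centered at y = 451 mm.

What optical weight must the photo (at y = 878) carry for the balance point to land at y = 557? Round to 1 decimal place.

w ≈ 6.1

Existing Σw = 10 (4 + 6); existing moment 4·228 + 6·451 = 3618.
For the centroid to hit 557: (3618 + w·878) / (10 + w) = 557.
Solving: w = (557·10 − 3618) / (878 − 557) = 1952 / 321 ≈ 6.08.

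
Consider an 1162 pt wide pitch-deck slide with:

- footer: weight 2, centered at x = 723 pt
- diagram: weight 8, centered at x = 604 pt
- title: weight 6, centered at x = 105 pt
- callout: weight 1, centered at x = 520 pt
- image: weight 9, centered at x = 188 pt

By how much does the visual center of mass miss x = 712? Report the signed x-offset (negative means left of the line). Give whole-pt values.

Total weight = 2 + 8 + 6 + 1 + 9 = 26.
Σw·x = 2·723 + 8·604 + 6·105 + 1·520 + 9·188 = 9120, so x̄ = 9120/26 ≈ 350.77.
Offset from x = 712: 350.77 − 712 ≈ -361.23.

≈ -361 pt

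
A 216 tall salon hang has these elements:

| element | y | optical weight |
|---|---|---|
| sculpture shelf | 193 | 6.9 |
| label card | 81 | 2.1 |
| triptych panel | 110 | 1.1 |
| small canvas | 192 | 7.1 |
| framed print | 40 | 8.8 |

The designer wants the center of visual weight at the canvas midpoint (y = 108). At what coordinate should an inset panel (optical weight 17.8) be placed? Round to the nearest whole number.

y ≈ 78

With the inset panel, Σw becomes 6.9 + 2.1 + 1.1 + 7.1 + 8.8 + 17.8 = 43.8.
y: target moment 43.8×108 = 4730.4; current 6.9·193 + 2.1·81 + 1.1·110 + 7.1·192 + 8.8·40 = 3338.0; the inset panel supplies 1392.4, so y = 1392.4/17.8 ≈ 78.22.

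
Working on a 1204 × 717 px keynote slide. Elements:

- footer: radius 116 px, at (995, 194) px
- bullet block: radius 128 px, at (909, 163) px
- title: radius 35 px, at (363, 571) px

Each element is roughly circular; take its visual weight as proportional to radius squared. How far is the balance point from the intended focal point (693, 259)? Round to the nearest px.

≈ 241 px

r² weights: footer 116² = 13456, bullet block 128² = 16384, title 35² = 1225. Total = 31065.
Σw·x = 13456·995 + 16384·909 + 1225·363 = 28726451, so x̄ = 28726451/31065 ≈ 924.72.
Σw·y = 13456·194 + 16384·163 + 1225·571 = 5980531, so ȳ = 5980531/31065 ≈ 192.52.
From (693, 259): dx = 231.72, dy = -66.48, so the distance is √(dx²+dy²) ≈ 241.07.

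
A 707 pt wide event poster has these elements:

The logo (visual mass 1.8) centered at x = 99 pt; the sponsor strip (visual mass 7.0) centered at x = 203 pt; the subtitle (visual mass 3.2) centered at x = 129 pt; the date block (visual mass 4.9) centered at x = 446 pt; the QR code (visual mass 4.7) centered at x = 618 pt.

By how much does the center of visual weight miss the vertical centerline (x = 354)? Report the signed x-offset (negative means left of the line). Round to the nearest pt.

Total weight = 1.8 + 7.0 + 3.2 + 4.9 + 4.7 = 21.6.
Σw·x = 1.8·99 + 7.0·203 + 3.2·129 + 4.9·446 + 4.7·618 = 7102.0, so x̄ = 7102.0/21.6 ≈ 328.80.
Difference: 328.80 − 354 ≈ -25.20.

≈ -25 pt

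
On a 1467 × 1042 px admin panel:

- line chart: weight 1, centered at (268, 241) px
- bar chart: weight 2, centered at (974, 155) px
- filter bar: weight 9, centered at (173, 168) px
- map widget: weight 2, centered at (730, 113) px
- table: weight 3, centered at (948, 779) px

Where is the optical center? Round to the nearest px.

(475, 272)

Total weight = 1 + 2 + 9 + 2 + 3 = 17.
x-moment: 1·268 + 2·974 + 9·173 + 2·730 + 3·948 = 8077; centroid 8077/17 ≈ 475.12.
y-moment: 1·241 + 2·155 + 9·168 + 2·113 + 3·779 = 4626; centroid 4626/17 ≈ 272.12.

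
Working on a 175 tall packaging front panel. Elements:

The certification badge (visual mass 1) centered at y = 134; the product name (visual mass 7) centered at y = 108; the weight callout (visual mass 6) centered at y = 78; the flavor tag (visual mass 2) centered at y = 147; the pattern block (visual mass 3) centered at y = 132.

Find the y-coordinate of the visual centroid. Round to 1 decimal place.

y ≈ 107.8

Weights sum to 1 + 7 + 6 + 2 + 3 = 19.
y: (1·134 + 7·108 + 6·78 + 2·147 + 3·132) / 19 = 2048 / 19 ≈ 107.79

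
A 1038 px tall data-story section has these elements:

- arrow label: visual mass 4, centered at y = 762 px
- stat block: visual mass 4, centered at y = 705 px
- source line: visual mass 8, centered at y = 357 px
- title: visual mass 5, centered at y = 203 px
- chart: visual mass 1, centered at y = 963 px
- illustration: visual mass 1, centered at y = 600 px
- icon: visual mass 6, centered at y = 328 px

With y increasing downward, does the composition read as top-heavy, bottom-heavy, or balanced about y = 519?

Total weight = 4 + 4 + 8 + 5 + 1 + 1 + 6 = 29.
y: (4·762 + 4·705 + 8·357 + 5·203 + 1·963 + 1·600 + 6·328) / 29 = 13270 / 29 ≈ 457.59
457.6 lies above (smaller y than) the midline 519, so the layout is top-heavy.

top-heavy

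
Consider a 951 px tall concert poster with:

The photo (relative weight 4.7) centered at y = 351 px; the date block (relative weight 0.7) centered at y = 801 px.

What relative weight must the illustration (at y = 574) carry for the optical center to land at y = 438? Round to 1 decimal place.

Fixed elements: Σw = 4.7 + 0.7 = 5.4, Σw·y = 4.7·351 + 0.7·801 = 2210.4.
For the centroid to hit 438: (2210.4 + w·574) / (5.4 + w) = 438.
Solving: w = (438·5.4 − 2210.4) / (574 − 438) = 154.8 / 136 ≈ 1.14.

w ≈ 1.1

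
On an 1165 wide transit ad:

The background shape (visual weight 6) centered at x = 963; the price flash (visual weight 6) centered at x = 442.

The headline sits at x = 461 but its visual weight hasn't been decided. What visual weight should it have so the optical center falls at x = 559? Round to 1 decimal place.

Known weights sum to 6 + 6 = 12; their moment is 6·963 + 6·442 = 8430.
Balance at x = 559 requires (8430 + w·461) / (12 + w) = 559.
So w = (559·12 − 8430)/(461 − 559) = -1722/-98 ≈ 17.57.

w ≈ 17.6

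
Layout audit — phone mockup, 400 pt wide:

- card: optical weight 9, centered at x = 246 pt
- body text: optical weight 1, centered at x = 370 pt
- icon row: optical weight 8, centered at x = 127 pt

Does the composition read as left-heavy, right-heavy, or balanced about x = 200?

balanced

Total weight = 9 + 1 + 8 = 18.
x: (9·246 + 1·370 + 8·127) / 18 = 3600 / 18 ≈ 200.00
200.00 = 200 exactly: balanced.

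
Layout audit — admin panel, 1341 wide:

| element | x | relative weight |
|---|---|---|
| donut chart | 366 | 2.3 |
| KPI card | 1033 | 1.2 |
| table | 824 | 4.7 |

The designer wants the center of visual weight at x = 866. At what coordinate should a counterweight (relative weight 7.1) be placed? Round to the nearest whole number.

After adding the counterweight, total weight = 2.3 + 1.2 + 4.7 + 7.1 = 15.3.
x: target moment 15.3×866 = 13249.8; current 2.3·366 + 1.2·1033 + 4.7·824 = 5954.2; the counterweight supplies 7295.6, so x = 7295.6/7.1 ≈ 1027.55.

x ≈ 1028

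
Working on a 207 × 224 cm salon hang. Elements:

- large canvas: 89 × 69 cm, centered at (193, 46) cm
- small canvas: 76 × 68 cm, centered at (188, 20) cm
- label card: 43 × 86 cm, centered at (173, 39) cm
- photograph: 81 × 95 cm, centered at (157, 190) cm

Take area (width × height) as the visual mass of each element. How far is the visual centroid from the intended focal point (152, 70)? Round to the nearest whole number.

Areas → weights: large canvas 89·69 = 6141, small canvas 76·68 = 5168, label card 43·86 = 3698, photograph 81·95 = 7695; Σw = 22702.
x-moment: 6141·193 + 5168·188 + 3698·173 + 7695·157 = 4004666; centroid 4004666/22702 ≈ 176.40.
y-moment: 6141·46 + 5168·20 + 3698·39 + 7695·190 = 1992118; centroid 1992118/22702 ≈ 87.75.
Offset from (152, 70): Δx ≈ 24.40, Δy ≈ 17.75; distance = √(Δx² + Δy²) ≈ 30.17.

≈ 30 cm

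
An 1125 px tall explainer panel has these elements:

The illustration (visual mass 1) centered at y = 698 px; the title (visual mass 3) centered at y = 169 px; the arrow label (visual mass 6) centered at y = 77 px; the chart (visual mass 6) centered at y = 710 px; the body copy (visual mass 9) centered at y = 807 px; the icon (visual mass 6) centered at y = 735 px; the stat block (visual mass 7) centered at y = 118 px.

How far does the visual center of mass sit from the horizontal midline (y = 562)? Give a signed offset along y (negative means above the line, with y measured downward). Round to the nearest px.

Weights sum to 1 + 3 + 6 + 6 + 9 + 6 + 7 = 38.
Σw·y = 1·698 + 3·169 + 6·77 + 6·710 + 9·807 + 6·735 + 7·118 = 18426, so ȳ = 18426/38 ≈ 484.89.
Offset from y = 562: 484.89 − 562 ≈ -77.11.

≈ -77 px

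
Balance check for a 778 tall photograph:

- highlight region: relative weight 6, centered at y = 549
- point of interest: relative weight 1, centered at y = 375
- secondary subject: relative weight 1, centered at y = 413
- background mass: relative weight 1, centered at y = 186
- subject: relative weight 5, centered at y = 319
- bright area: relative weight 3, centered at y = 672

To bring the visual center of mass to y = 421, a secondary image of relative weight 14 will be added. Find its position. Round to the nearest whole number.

y ≈ 369

With the secondary image, Σw becomes 6 + 1 + 1 + 1 + 5 + 3 + 14 = 31.
Along y: (7879 + 14·y) / 31 = 421 (existing moment 6·549 + 1·375 + 1·413 + 1·186 + 5·319 + 3·672 = 7879) ⇒ y = (13051 − 7879) / 14 ≈ 369.43.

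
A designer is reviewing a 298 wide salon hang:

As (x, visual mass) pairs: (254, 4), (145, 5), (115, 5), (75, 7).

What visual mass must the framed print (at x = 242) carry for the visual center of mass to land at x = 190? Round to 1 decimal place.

Fixed elements: Σw = 4 + 5 + 5 + 7 = 21, Σw·x = 4·254 + 5·145 + 5·115 + 7·75 = 2841.
For the centroid to hit 190: (2841 + w·242) / (21 + w) = 190.
Solving: w = (190·21 − 2841) / (242 − 190) = 1149 / 52 ≈ 22.10.

w ≈ 22.1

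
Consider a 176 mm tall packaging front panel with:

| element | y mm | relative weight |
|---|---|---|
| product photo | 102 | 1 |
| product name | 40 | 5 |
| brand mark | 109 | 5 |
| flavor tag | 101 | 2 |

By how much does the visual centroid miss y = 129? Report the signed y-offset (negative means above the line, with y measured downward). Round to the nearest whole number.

Total weight = 1 + 5 + 5 + 2 = 13.
y: (1·102 + 5·40 + 5·109 + 2·101) / 13 = 1049 / 13 ≈ 80.69
Difference: 80.69 − 129 ≈ -48.31.

≈ -48 mm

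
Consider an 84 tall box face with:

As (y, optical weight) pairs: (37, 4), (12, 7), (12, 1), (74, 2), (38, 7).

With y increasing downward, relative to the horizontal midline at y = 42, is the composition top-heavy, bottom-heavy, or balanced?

top-heavy

Total weight = 4 + 7 + 1 + 2 + 7 = 21.
y-moment: 4·37 + 7·12 + 1·12 + 2·74 + 7·38 = 658; centroid 658/21 ≈ 31.33.
31.3 vs midline 42 → top-heavy.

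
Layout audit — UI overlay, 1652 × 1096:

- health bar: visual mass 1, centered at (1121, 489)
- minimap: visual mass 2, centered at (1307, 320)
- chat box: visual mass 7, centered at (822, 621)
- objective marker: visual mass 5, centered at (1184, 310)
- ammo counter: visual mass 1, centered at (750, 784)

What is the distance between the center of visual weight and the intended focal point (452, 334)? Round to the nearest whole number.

Σw = 1 + 2 + 7 + 5 + 1 = 16.
Σw·x = 1·1121 + 2·1307 + 7·822 + 5·1184 + 1·750 = 16159, so x̄ = 16159/16 ≈ 1009.94.
Σw·y = 1·489 + 2·320 + 7·621 + 5·310 + 1·784 = 7810, so ȳ = 7810/16 ≈ 488.12.
Offset from (452, 334): Δx ≈ 557.94, Δy ≈ 154.12; distance = √(Δx² + Δy²) ≈ 578.83.

≈ 579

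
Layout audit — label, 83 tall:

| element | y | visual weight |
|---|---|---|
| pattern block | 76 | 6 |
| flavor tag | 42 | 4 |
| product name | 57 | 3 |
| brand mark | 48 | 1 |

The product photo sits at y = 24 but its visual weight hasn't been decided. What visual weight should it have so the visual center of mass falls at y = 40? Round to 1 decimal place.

w ≈ 17.7

Fixed elements: Σw = 6 + 4 + 3 + 1 = 14, Σw·y = 6·76 + 4·42 + 3·57 + 1·48 = 843.
Balance at y = 40 requires (843 + w·24) / (14 + w) = 40.
So w = (40·14 − 843)/(24 − 40) = -283/-16 ≈ 17.69.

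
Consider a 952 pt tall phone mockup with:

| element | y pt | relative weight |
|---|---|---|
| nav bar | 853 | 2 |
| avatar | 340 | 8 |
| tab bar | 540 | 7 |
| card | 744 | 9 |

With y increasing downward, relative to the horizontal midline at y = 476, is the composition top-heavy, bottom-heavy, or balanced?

Total weight = 2 + 8 + 7 + 9 = 26.
y: (2·853 + 8·340 + 7·540 + 9·744) / 26 = 14902 / 26 ≈ 573.15
573.2 vs midline 476 → bottom-heavy.

bottom-heavy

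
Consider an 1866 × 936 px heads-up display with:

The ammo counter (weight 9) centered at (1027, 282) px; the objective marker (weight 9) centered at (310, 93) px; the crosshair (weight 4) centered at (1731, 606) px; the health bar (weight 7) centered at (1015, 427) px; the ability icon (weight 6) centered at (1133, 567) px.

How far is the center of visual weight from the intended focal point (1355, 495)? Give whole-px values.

≈ 441 px

Weights sum to 9 + 9 + 4 + 7 + 6 = 35.
x: (9·1027 + 9·310 + 4·1731 + 7·1015 + 6·1133) / 35 = 32860 / 35 ≈ 938.86
y: (9·282 + 9·93 + 4·606 + 7·427 + 6·567) / 35 = 12190 / 35 ≈ 348.29
Relative to (1355, 495): Δ = (-416.14, -146.71); |Δ| = √(-416.14² + -146.71²) ≈ 441.25.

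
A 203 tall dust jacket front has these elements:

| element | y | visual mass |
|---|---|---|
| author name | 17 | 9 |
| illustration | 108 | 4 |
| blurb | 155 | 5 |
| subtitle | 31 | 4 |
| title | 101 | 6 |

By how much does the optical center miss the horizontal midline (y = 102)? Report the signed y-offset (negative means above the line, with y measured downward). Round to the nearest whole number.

≈ -27

Total weight = 9 + 4 + 5 + 4 + 6 = 28.
Σw·y = 9·17 + 4·108 + 5·155 + 4·31 + 6·101 = 2090, so ȳ = 2090/28 ≈ 74.64.
Offset from y = 102: 74.64 − 102 ≈ -27.36.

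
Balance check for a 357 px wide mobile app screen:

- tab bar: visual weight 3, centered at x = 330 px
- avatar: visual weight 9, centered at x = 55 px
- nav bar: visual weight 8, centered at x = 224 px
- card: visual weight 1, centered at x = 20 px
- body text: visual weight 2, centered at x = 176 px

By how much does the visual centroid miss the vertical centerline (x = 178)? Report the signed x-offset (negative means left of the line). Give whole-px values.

≈ -19 px

Σw = 3 + 9 + 8 + 1 + 2 = 23.
x-moment: 3·330 + 9·55 + 8·224 + 1·20 + 2·176 = 3649; centroid 3649/23 ≈ 158.65.
Against x = 178, that's 158.65 − 178 = -19.35.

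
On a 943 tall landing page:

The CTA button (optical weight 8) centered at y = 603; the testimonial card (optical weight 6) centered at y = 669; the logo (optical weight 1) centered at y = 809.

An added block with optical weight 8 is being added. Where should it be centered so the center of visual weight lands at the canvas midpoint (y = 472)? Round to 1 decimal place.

After adding the added block, total weight = 8 + 6 + 1 + 8 = 23.
Along y: (9647 + 8·y) / 23 = 472 (existing moment 8·603 + 6·669 + 1·809 = 9647) ⇒ y = (10856 − 9647) / 8 ≈ 151.12.

y ≈ 151.1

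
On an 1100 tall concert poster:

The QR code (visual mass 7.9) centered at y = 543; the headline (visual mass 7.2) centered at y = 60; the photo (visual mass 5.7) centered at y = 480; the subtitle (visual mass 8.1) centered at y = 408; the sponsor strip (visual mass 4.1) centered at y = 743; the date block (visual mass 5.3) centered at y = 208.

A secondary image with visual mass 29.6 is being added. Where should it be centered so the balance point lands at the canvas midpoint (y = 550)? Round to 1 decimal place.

y ≈ 757.9

After adding the secondary image, total weight = 7.9 + 7.2 + 5.7 + 8.1 + 4.1 + 5.3 + 29.6 = 67.9.
y: need Σw·y = 67.9·550 = 37345.0. Existing = 7.9·543 + 7.2·60 + 5.7·480 + 8.1·408 + 4.1·743 + 5.3·208 = 14911.2. Remainder 22433.8 / 29.6 ≈ 757.90.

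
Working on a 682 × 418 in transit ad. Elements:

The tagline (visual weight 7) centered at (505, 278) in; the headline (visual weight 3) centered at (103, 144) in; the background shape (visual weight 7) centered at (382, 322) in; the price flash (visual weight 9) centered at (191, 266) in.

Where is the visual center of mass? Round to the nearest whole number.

Total weight = 7 + 3 + 7 + 9 = 26.
Σw·x = 7·505 + 3·103 + 7·382 + 9·191 = 8237, so x̄ = 8237/26 ≈ 316.81.
Σw·y = 7·278 + 3·144 + 7·322 + 9·266 = 7026, so ȳ = 7026/26 ≈ 270.23.

(317, 270)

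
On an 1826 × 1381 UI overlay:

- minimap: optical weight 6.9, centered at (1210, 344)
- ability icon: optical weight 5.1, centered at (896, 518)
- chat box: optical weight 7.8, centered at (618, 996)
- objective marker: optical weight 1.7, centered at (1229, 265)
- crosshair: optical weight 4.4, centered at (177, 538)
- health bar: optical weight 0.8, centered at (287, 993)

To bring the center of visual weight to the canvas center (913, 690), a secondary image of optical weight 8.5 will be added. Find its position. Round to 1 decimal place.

(1329.5, 928.4)

New total weight: (6.9 + 5.1 + 7.8 + 1.7 + 4.4 + 0.8) + 8.5 = 35.2.
x: target moment 35.2×913 = 32137.6; current 6.9·1210 + 5.1·896 + 7.8·618 + 1.7·1229 + 4.4·177 + 0.8·287 = 20836.7; the secondary image supplies 11300.9, so x = 11300.9/8.5 ≈ 1329.52.
y: target moment 35.2×690 = 24288.0; current 6.9·344 + 5.1·518 + 7.8·996 + 1.7·265 + 4.4·538 + 0.8·993 = 16396.3; the secondary image supplies 7891.7, so y = 7891.7/8.5 ≈ 928.44.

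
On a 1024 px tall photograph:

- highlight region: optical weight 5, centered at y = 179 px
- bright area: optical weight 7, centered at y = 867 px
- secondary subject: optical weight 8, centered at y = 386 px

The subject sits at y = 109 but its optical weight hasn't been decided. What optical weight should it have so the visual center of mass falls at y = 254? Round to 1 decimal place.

w ≈ 34.3

Existing Σw = 20 (5 + 7 + 8); existing moment 5·179 + 7·867 + 8·386 = 10052.
For the centroid to hit 254: (10052 + w·109) / (20 + w) = 254.
So w = (254·20 − 10052)/(109 − 254) = -4972/-145 ≈ 34.29.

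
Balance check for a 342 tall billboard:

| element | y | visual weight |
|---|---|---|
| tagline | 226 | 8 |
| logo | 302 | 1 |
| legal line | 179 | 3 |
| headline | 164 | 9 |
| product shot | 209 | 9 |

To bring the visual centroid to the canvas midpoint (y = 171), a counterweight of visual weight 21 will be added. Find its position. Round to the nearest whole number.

After adding the counterweight, total weight = 8 + 1 + 3 + 9 + 9 + 21 = 51.
Along y: (6004 + 21·y) / 51 = 171 (existing moment 8·226 + 1·302 + 3·179 + 9·164 + 9·209 = 6004) ⇒ y = (8721 − 6004) / 21 ≈ 129.38.

y ≈ 129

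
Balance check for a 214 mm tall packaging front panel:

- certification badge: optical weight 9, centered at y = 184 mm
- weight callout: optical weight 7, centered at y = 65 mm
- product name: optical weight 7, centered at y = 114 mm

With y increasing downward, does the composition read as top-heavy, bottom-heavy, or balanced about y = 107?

Total weight = 9 + 7 + 7 = 23.
y-moment: 9·184 + 7·65 + 7·114 = 2909; centroid 2909/23 ≈ 126.48.
126.5 lies below (larger y than) the midline 107, so the layout is bottom-heavy.

bottom-heavy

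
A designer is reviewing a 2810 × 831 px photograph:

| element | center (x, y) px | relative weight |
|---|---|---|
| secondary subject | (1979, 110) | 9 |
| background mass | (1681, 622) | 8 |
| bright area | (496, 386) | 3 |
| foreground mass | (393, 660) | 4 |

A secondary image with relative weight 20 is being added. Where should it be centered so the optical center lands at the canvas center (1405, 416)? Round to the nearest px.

(1375, 427)

After adding the secondary image, total weight = 9 + 8 + 3 + 4 + 20 = 44.
x: need Σw·x = 44·1405 = 61820. Existing = 9·1979 + 8·1681 + 3·496 + 4·393 = 34319. Remainder 27501 / 20 ≈ 1375.05.
y: need Σw·y = 44·416 = 18304. Existing = 9·110 + 8·622 + 3·386 + 4·660 = 9764. Remainder 8540 / 20 ≈ 427.00.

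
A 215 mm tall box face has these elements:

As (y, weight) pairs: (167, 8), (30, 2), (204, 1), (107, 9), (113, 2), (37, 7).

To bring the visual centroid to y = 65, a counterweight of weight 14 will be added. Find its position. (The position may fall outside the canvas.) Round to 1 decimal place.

y ≈ -18.1

After adding the counterweight, total weight = 8 + 2 + 1 + 9 + 2 + 7 + 14 = 43.
y: target moment 43×65 = 2795; current 8·167 + 2·30 + 1·204 + 9·107 + 2·113 + 7·37 = 3048; the counterweight supplies -253, so y = -253/14 ≈ -18.07.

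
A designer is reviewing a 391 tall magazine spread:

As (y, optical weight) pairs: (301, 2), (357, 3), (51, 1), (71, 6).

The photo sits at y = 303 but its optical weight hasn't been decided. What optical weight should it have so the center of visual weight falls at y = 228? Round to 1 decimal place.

w ≈ 7.8

Fixed elements: Σw = 2 + 3 + 1 + 6 = 12, Σw·y = 2·301 + 3·357 + 1·51 + 6·71 = 2150.
For the centroid to hit 228: (2150 + w·303) / (12 + w) = 228.
Rearranging, w·(303 − 228) = 228·12 − 2150 = 586, so w ≈ 586/75 = 7.81.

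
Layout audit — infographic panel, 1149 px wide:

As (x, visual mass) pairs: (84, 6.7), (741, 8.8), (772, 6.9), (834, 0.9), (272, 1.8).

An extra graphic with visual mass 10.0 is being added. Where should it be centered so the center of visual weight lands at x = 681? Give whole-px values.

After adding the extra graphic, total weight = 6.7 + 8.8 + 6.9 + 0.9 + 1.8 + 10.0 = 35.1.
x: need Σw·x = 35.1·681 = 23903.1. Existing = 6.7·84 + 8.8·741 + 6.9·772 + 0.9·834 + 1.8·272 = 13650.6. Remainder 10252.5 / 10.0 ≈ 1025.25.

x ≈ 1025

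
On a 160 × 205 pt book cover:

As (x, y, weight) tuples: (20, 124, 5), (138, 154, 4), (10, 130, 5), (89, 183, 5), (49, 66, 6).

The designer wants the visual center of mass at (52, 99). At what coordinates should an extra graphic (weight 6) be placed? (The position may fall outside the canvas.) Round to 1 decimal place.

(28.5, -21.3)

After adding the extra graphic, total weight = 5 + 4 + 5 + 5 + 6 + 6 = 31.
x: target moment 31×52 = 1612; current 5·20 + 4·138 + 5·10 + 5·89 + 6·49 = 1441; the extra graphic supplies 171, so x = 171/6 ≈ 28.50.
y: target moment 31×99 = 3069; current 5·124 + 4·154 + 5·130 + 5·183 + 6·66 = 3197; the extra graphic supplies -128, so y = -128/6 ≈ -21.33.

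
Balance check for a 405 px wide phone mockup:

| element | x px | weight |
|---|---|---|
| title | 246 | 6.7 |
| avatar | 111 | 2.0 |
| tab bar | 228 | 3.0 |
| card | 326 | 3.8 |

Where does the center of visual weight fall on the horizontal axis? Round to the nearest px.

Total weight = 6.7 + 2.0 + 3.0 + 3.8 = 15.5.
Σw·x = 6.7·246 + 2.0·111 + 3.0·228 + 3.8·326 = 3793.0, so x̄ = 3793.0/15.5 ≈ 244.71.

x ≈ 245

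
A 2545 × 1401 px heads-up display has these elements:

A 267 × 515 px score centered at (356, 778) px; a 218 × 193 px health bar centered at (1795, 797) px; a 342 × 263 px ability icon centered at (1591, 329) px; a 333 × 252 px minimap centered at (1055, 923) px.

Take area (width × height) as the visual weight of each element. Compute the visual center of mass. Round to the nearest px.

(1008, 700)

Taking area as weight: score 267·515 = 137505, health bar 218·193 = 42074, ability icon 342·263 = 89946, minimap 333·252 = 83916. Sum 353441.
Σw·x = 137505·356 + 42074·1795 + 89946·1591 + 83916·1055 = 356110076, so x̄ = 356110076/353441 ≈ 1007.55.
Σw·y = 137505·778 + 42074·797 + 89946·329 + 83916·923 = 247558570, so ȳ = 247558570/353441 ≈ 700.42.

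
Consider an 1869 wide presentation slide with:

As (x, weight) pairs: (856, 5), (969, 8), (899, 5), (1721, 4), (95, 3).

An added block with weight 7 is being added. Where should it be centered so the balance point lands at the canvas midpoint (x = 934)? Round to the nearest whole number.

After adding the added block, total weight = 5 + 8 + 5 + 4 + 3 + 7 = 32.
x: need Σw·x = 32·934 = 29888. Existing = 5·856 + 8·969 + 5·899 + 4·1721 + 3·95 = 23696. Remainder 6192 / 7 ≈ 884.57.

x ≈ 885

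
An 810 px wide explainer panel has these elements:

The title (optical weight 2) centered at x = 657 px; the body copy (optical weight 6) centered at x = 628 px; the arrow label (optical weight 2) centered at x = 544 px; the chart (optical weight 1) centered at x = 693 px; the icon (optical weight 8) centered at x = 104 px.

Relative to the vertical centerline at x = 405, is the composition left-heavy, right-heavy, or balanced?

Total weight = 2 + 6 + 2 + 1 + 8 = 19.
x: (2·657 + 6·628 + 2·544 + 1·693 + 8·104) / 19 = 7695 / 19 ≈ 405.00
That equals the midline 405 — balanced.

balanced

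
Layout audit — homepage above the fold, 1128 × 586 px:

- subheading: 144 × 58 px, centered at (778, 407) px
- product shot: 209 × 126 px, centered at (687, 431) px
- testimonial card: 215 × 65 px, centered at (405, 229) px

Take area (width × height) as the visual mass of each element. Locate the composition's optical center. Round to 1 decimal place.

Areas: subheading 144·58 = 8352, product shot 209·126 = 26334, testimonial card 215·65 = 13975. Total weight = 48661.
x: (8352·778 + 26334·687 + 13975·405) / 48661 = 30249189 / 48661 ≈ 621.63
y: (8352·407 + 26334·431 + 13975·229) / 48661 = 17949493 / 48661 ≈ 368.87

(621.6, 368.9)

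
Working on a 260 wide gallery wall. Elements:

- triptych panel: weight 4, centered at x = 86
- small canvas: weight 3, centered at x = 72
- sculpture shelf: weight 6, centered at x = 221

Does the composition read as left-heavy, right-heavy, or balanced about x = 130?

Total weight = 4 + 3 + 6 = 13.
x: (4·86 + 3·72 + 6·221) / 13 = 1886 / 13 ≈ 145.08
Since 145.1 is right of 130, the composition reads right-heavy.

right-heavy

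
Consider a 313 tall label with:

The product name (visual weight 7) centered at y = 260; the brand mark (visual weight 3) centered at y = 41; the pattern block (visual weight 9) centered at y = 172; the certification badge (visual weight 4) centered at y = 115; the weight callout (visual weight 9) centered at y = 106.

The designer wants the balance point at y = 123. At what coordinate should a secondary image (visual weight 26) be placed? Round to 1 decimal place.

After adding the secondary image, total weight = 7 + 3 + 9 + 4 + 9 + 26 = 58.
y: target moment 58×123 = 7134; current 7·260 + 3·41 + 9·172 + 4·115 + 9·106 = 4905; the secondary image supplies 2229, so y = 2229/26 ≈ 85.73.

y ≈ 85.7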